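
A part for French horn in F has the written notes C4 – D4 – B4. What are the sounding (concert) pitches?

F3 G3 E4

The French horn in F sounds a perfect fifth below written, so transpose each written note down a perfect fifth.
C4 to F3
D4 to G3
B4 to E4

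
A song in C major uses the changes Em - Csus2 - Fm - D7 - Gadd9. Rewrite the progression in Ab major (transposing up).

Cm Absus2 Dbm Bb7 Ebadd9

C major up to Ab major is a minor sixth; each chord root moves by that interval while the quality stays the same.
Em: root E up a minor sixth → C, giving Cm.
Csus2: root C up a minor sixth → Ab, giving Absus2.
Fm: root F up a minor sixth → Db, giving Dbm.
D7: root D up a minor sixth → Bb, giving Bb7.
Gadd9: root G up a minor sixth → Eb, giving Ebadd9.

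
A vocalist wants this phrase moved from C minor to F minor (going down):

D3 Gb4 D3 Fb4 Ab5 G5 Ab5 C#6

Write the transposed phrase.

G2 Cb4 G2 Bbb3 Db5 C5 Db5 F#5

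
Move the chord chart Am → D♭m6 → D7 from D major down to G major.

Dm Gbm6 G7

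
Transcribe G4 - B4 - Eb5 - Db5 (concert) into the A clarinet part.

Bb4 D5 Gb5 Fb5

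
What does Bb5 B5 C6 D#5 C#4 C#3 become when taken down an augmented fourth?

Fb5 F5 Gb5 A4 G3 G2

Bb5 -> Fb5
B5 -> F5
C6 -> Gb5
D#5 -> A4
C#4 -> G3
C#3 -> G2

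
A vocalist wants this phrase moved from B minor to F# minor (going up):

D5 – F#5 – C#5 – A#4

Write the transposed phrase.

A5 C#6 G#5 E#5

From B up to F# is a perfect fifth; apply that to each pitch.
D5 to A5
F#5 to C#6
C#5 to G#5
A#4 to E#5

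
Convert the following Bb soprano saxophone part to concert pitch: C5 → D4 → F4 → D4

Written C4 on the Bb soprano saxophone sounds as Bb3, a major second lower; apply that shift to every note.
C5 to Bb4
D4 to C4
F4 to Eb4
D4 to C4

Bb4 C4 Eb4 C4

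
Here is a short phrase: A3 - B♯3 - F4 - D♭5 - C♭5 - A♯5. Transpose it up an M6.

F#4 G##4 D5 Bb5 Ab5 F##6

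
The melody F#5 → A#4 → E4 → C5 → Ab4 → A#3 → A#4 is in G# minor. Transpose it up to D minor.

C6 E5 Bb4 Gb5 Ebb5 E4 E5

From G# up to D is a diminished fifth; apply that to each pitch.
F#5 -> C6
A#4 -> E5
E4 -> Bb4
C5 -> Gb5
Ab4 -> Ebb5
A#3 -> E4
A#4 -> E5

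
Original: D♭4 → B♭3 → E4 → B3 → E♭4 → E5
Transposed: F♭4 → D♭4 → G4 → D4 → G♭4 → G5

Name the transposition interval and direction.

up a minor third

From Db4 to Fb4 is 3 letter names — a third of some quality.
Db4 to Fb4 is 3 semitones, which makes it a minor third; the second version is higher, so the direction is up.
Checking another pair — E5 → G5 — gives the same interval.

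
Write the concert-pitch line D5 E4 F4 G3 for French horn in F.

Written C4 sounds as F3 on the French horn in F, so concert pitches are written a perfect fifth up.
D5 -> A5
E4 -> B4
F4 -> C5
G3 -> D4

A5 B4 C5 D4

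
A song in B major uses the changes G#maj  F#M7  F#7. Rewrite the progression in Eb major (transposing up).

B major up to Eb major is a diminished fourth; each chord root moves by that interval while the quality stays the same.
G#maj: root G# up a diminished fourth → C, giving Cmaj.
F#M7: root F# up a diminished fourth → Bb, giving BbM7.
F#7: root F# up a diminished fourth → Bb, giving Bb7.

Cmaj BbM7 Bb7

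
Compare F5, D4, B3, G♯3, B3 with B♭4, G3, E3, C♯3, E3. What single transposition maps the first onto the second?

down a perfect fifth

Take the first pair: F5 → Bb4. F to B spans 5 letter names, so the interval is some kind of fifth.
Bb4 to F5 is 7 semitones, which makes it a perfect fifth; the second version is lower, so the direction is down.
Checking another pair — B3 → E3 — gives the same interval.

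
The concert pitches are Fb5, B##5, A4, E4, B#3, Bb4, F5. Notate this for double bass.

The double bass sounds a perfect octave below written, so the written part must be a perfect octave above concert — transpose each note up.
Fb5 to Fb6
B##5 to B##6
A4 to A5
E4 to E5
B#3 to B#4
Bb4 to Bb5
F5 to F6

Fb6 B##6 A5 E5 B#4 Bb5 F6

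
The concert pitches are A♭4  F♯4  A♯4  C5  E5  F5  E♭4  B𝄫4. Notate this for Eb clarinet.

F4 D#4 F##4 A4 C#5 D5 C4 Gb4

Written C4 sounds as Eb4 on the Eb clarinet, so concert pitches are written a minor third down.
Ab4 gives F4
F#4 gives D#4
A#4 gives F##4
C5 gives A4
E5 gives C#5
F5 gives D5
Eb4 gives C4
Bbb4 gives Gb4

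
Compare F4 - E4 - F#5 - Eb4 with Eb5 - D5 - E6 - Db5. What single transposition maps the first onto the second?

up a minor seventh

Take the first pair: F4 → Eb5. F to E spans 7 letter names, so the interval is some kind of seventh.
F4 to Eb5 is 10 semitones, which makes it a minor seventh; the second version is higher, so the direction is up.
Checking another pair — Eb4 → Db5 — gives the same interval.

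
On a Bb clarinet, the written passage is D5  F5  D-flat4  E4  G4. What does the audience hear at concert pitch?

The Bb clarinet sounds a major second below written, so transpose each written note down a major second.
D5 to C5
F5 to Eb5
Db4 to Cb4
E4 to D4
G4 to F4

C5 Eb5 Cb4 D4 F4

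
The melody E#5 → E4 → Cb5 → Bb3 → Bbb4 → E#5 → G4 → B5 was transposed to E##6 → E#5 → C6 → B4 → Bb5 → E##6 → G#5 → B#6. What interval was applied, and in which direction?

From E#5 to E##6 is 8 letter names — an octave of some quality.
E#5 to E##6 is 13 semitones, which makes it an augmented octave; the second version is higher, so the direction is up.
Checking another pair — B5 → B#6 — gives the same interval.

up an augmented octave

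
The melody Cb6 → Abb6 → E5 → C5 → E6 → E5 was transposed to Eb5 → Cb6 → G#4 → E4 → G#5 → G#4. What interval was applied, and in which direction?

Take the first pair: Cb6 → Eb5. C to E spans 6 letter names, so the interval is some kind of sixth.
Eb5 to Cb6 is 8 semitones, which makes it a minor sixth; the second version is lower, so the direction is down.
Checking another pair — E5 → G#4 — gives the same interval.

down a minor sixth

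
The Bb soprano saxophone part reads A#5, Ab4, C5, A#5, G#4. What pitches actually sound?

The Bb soprano saxophone sounds a major second below written, so transpose each written note down a major second.
A#5 gives G#5
Ab4 gives Gb4
C5 gives Bb4
A#5 gives G#5
G#4 gives F#4

G#5 Gb4 Bb4 G#5 F#4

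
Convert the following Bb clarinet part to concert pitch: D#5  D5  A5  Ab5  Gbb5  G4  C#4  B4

Written C4 on the Bb clarinet sounds as Bb3, a major second lower; apply that shift to every note.
D#5 gives C#5
D5 gives C5
A5 gives G5
Ab5 gives Gb5
Gbb5 gives Fbb5
G4 gives F4
C#4 gives B3
B4 gives A4

C#5 C5 G5 Gb5 Fbb5 F4 B3 A4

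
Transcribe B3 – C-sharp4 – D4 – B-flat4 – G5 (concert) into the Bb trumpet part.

C#4 D#4 E4 C5 A5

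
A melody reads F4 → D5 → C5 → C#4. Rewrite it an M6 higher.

D5 B5 A5 A#4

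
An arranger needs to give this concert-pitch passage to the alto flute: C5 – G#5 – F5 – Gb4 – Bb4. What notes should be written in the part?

Written C4 sounds as G3 on the alto flute, so concert pitches are written a perfect fourth up.
C5 becomes F5
G#5 becomes C#6
F5 becomes Bb5
Gb4 becomes Cb5
Bb4 becomes Eb5

F5 C#6 Bb5 Cb5 Eb5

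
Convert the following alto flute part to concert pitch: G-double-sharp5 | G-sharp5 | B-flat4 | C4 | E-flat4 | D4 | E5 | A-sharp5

D##5 D#5 F4 G3 Bb3 A3 B4 E#5

The alto flute sounds a perfect fourth below written, so transpose each written note down a perfect fourth.
G##5 -> D##5
G#5 -> D#5
Bb4 -> F4
C4 -> G3
Eb4 -> Bb3
D4 -> A3
E5 -> B4
A#5 -> E#5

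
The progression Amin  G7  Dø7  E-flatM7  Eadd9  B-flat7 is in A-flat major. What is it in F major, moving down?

F#min E7 Bø7 CM7 C#add9 G7

A-flat major down to F major is a minor third; each chord root moves by that interval while the quality stays the same.
Amin: root A down a minor third → F#, giving F#min.
G7: root G down a minor third → E, giving E7.
Dø7: root D down a minor third → B, giving Bø7.
E-flatM7: root E-flat down a minor third → C, giving CM7.
Eadd9: root E down a minor third → C#, giving C#add9.
B-flat7: root B-flat down a minor third → G, giving G7.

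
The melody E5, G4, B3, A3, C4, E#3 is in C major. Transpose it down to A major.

C#5 E4 G#3 F#3 A3 C##3

C major to A major down is a minor third, so every note moves down by that interval.
E5 to C#5
G4 to E4
B3 to G#3
A3 to F#3
C4 to A3
E#3 to C##3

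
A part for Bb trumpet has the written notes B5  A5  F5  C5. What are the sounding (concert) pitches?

Written C4 on the Bb trumpet sounds as Bb3, a major second lower; apply that shift to every note.
B5 gives A5
A5 gives G5
F5 gives Eb5
C5 gives Bb4

A5 G5 Eb5 Bb4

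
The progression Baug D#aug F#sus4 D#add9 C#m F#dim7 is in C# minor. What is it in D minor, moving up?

Caug Eaug Gsus4 Eadd9 Dm Gdim7

C# minor up to D minor is a minor second; each chord root moves by that interval while the quality stays the same.
Baug: root B up a minor second → C, giving Caug.
D#aug: root D# up a minor second → E, giving Eaug.
F#sus4: root F# up a minor second → G, giving Gsus4.
D#add9: root D# up a minor second → E, giving Eadd9.
C#m: root C# up a minor second → D, giving Dm.
F#dim7: root F# up a minor second → G, giving Gdim7.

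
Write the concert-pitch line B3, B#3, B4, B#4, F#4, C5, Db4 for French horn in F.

F#4 F##4 F#5 F##5 C#5 G5 Ab4

The French horn in F sounds a perfect fifth below written, so the written part must be a perfect fifth above concert — transpose each note up.
B3 -> F#4
B#3 -> F##4
B4 -> F#5
B#4 -> F##5
F#4 -> C#5
C5 -> G5
Db4 -> Ab4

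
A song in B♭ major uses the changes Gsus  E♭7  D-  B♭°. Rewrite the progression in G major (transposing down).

B♭ major down to G major is a minor third; each chord root moves by that interval while the quality stays the same.
Gsus: root G down a minor third → E, giving Esus.
E♭7: root E♭ down a minor third → C, giving C7.
D-: root D down a minor third → B, giving B-.
B♭°: root B♭ down a minor third → G, giving G°.

Esus C7 B- G°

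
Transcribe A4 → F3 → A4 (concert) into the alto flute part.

Written C4 sounds as G3 on the alto flute, so concert pitches are written a perfect fourth up.
A4 becomes D5
F3 becomes Bb3
A4 becomes D5

D5 Bb3 D5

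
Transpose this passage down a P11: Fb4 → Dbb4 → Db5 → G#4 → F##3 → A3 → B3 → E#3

Cb3 Abb2 Ab3 D#3 C##2 E2 F#2 B#1

Fb4: an eleventh down reaches C, and 17 semitones makes it Cb3.
Dbb4: an eleventh down reaches A, and 17 semitones makes it Abb2.
A perfect eleventh down from Db5 gives Ab3.
G#4 down a perfect eleventh is D#3.
A perfect eleventh down from F##3 gives C##2.
A3 down a perfect eleventh is E2.
A perfect eleventh down from B3 gives F#2.
E#3 down a perfect eleventh is B#1.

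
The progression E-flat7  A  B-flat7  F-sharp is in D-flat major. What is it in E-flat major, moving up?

D-flat major up to E-flat major is a major second; each chord root moves by that interval while the quality stays the same.
E-flat7: root E-flat up a major second → F, giving F7.
A: root A up a major second → B, giving B.
B-flat7: root B-flat up a major second → C, giving C7.
F-sharp: root F-sharp up a major second → G#, giving G#.

F7 B C7 G#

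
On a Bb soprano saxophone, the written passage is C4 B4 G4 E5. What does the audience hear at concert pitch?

The Bb soprano saxophone sounds a major second below written, so transpose each written note down a major second.
C4 becomes Bb3
B4 becomes A4
G4 becomes F4
E5 becomes D5

Bb3 A4 F4 D5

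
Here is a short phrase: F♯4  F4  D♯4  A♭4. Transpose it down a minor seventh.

G#3 G3 E#3 Bb3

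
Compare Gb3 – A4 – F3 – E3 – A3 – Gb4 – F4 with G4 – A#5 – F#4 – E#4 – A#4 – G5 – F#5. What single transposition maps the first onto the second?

up an augmented octave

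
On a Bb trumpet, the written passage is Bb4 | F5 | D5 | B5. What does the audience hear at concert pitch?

Ab4 Eb5 C5 A5

Written C4 on the Bb trumpet sounds as Bb3, a major second lower; apply that shift to every note.
Bb4 becomes Ab4
F5 becomes Eb5
D5 becomes C5
B5 becomes A5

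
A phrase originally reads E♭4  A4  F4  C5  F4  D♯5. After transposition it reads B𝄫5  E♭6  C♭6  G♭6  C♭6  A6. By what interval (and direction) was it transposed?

up a diminished twelfth

Take the first pair: Eb4 → Bbb5. E to B spans 12 letter names, so the interval is some kind of twelfth.
Eb4 to Bbb5 is 18 semitones, which makes it a diminished twelfth; the second version is higher, so the direction is up.
Checking another pair — D#5 → A6 — gives the same interval.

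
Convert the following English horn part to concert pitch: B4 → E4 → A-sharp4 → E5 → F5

Written C4 on the English horn sounds as F3, a perfect fifth lower; apply that shift to every note.
B4 to E4
E4 to A3
A#4 to D#4
E5 to A4
F5 to Bb4

E4 A3 D#4 A4 Bb4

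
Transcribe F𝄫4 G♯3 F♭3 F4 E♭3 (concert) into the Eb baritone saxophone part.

Written C4 sounds as Eb2 on the Eb baritone saxophone, so concert pitches are written a major thirteenth up.
Fbb4 becomes Dbb6
G#3 becomes E#5
Fb3 becomes Db5
F4 becomes D6
Eb3 becomes C5

Dbb6 E#5 Db5 D6 C5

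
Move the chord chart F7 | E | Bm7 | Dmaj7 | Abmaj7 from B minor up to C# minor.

G7 F# C#m7 Emaj7 Bbmaj7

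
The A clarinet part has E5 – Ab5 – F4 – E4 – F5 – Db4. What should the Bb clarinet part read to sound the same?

D#5 G5 E4 D#4 E5 C4

First find concert pitch: the A clarinet sounds a minor third below written, so E5 Ab5 F4 E4 F5 Db4 sounds C#5 F5 D4 C#4 D5 Bb3.
Then write for Bb clarinet: it sounds a major second below written, so the part must be a major second above concert.
C#5 → D#5
F5 → G5
D4 → E4
C#4 → D#4
D5 → E5
Bb3 → C4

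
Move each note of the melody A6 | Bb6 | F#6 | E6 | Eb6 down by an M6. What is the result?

C6 Db6 A5 G5 Gb5

A6 → C6
Bb6 → Db6
F#6 → A5
E6 → G5
Eb6 → Gb5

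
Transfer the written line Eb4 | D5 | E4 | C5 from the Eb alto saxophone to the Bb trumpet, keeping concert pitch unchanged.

Ab3 G4 A3 F4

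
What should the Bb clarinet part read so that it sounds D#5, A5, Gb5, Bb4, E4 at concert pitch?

E#5 B5 Ab5 C5 F#4

The Bb clarinet sounds a major second below written, so the written part must be a major second above concert — transpose each note up.
D#5 becomes E#5
A5 becomes B5
Gb5 becomes Ab5
Bb4 becomes C5
E4 becomes F#4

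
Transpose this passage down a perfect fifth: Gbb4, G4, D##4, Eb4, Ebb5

Cbb4 C4 G##3 Ab3 Abb4

A perfect fifth down from Gbb4 gives Cbb4.
A perfect fifth down from G4 gives C4.
A perfect fifth down from D##4 gives G##3.
Eb4 down a perfect fifth is Ab3.
Ebb5: a fifth down reaches A, and 7 semitones makes it Abb4.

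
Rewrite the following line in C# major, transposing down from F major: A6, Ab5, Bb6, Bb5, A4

From F down to C# is a diminished fourth; apply that to each pitch.
A6 to E#6
Ab5 to E5
Bb6 to F#6
Bb5 to F#5
A4 to E#4

E#6 E5 F#6 F#5 E#4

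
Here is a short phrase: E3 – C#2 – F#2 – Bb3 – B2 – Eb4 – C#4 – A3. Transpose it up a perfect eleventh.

A4 F#3 B3 Eb5 E4 Ab5 F#5 D5

E3: an eleventh up reaches A, and 17 semitones makes it A4.
C#2: an eleventh up reaches F, and 17 semitones makes it F#3.
F#2 up a perfect eleventh is B3.
A perfect eleventh up from Bb3 gives Eb5.
A perfect eleventh up from B2 gives E4.
Eb4: an eleventh up reaches A, and 17 semitones makes it Ab5.
C#4: an eleventh up reaches F, and 17 semitones makes it F#5.
A perfect eleventh up from A3 gives D5.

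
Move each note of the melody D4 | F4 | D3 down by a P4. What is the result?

D4 gives A3
F4 gives C4
D3 gives A2

A3 C4 A2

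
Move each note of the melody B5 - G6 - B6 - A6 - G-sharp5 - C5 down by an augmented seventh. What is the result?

Cb5 Abb5 Cb6 Bbb5 Ab4 Dbb4

B5: a seventh down reaches C, and 12 semitones makes it Cb5.
G6 down an augmented seventh is Abb5.
B6: a seventh down reaches C, and 12 semitones makes it Cb6.
An augmented seventh down from A6 gives Bbb5.
An augmented seventh down from G#5 gives Ab4.
C5: a seventh down reaches D, and 12 semitones makes it Dbb4.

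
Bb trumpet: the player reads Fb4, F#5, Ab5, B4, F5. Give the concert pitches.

Ebb4 E5 Gb5 A4 Eb5

Written C4 on the Bb trumpet sounds as Bb3, a major second lower; apply that shift to every note.
Fb4 becomes Ebb4
F#5 becomes E5
Ab5 becomes Gb5
B4 becomes A4
F5 becomes Eb5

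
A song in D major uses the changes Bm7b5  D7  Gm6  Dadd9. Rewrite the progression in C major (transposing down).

Am7b5 C7 Fm6 Cadd9

D major down to C major is a major second; each chord root moves by that interval while the quality stays the same.
Bm7b5: root B down a major second → A, giving Am7b5.
D7: root D down a major second → C, giving C7.
Gm6: root G down a major second → F, giving Fm6.
Dadd9: root D down a major second → C, giving Cadd9.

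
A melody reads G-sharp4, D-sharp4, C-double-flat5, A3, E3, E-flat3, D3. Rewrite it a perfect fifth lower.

C#4 G#3 Fbb4 D3 A2 Ab2 G2

G#4: a fifth down reaches C, and 7 semitones makes it C#4.
D#4 down a perfect fifth is G#3.
Cbb5: a fifth down reaches F, and 7 semitones makes it Fbb4.
A3: a fifth down reaches D, and 7 semitones makes it D3.
A perfect fifth down from E3 gives A2.
Eb3: a fifth down reaches A, and 7 semitones makes it Ab2.
D3 down a perfect fifth is G2.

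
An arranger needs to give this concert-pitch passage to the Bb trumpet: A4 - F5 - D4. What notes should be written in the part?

B4 G5 E4

The Bb trumpet sounds a major second below written, so the written part must be a major second above concert — transpose each note up.
A4 -> B4
F5 -> G5
D4 -> E4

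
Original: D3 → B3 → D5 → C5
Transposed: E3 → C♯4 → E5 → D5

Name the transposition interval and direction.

Take the first pair: D3 → E3. D to E spans 2 letter names, so the interval is some kind of second.
D3 to E3 is 2 semitones, which makes it a major second; the second version is higher, so the direction is up.
Checking another pair — C5 → D5 — gives the same interval.

up a major second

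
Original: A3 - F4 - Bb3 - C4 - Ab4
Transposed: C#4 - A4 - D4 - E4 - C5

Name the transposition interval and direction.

up a major third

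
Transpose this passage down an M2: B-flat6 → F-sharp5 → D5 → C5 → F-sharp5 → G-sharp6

Ab6 E5 C5 Bb4 E5 F#6

Bb6 -> Ab6
F#5 -> E5
D5 -> C5
C5 -> Bb4
F#5 -> E5
G#6 -> F#6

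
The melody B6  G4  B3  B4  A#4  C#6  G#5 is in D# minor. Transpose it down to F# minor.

D6 Bb3 D3 D4 C#4 E5 B4

From D# down to F# is a major sixth; apply that to each pitch.
B6 to D6
G4 to Bb3
B3 to D3
B4 to D4
A#4 to C#4
C#6 to E5
G#5 to B4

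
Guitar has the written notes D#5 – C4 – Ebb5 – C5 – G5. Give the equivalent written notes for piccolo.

D#3 C2 Ebb3 C3 G3

First find concert pitch: the guitar sounds a perfect octave below written, so D#5 C4 Ebb5 C5 G5 sounds D#4 C3 Ebb4 C4 G4.
Then write for piccolo: it sounds a perfect octave above written, so the part must be a perfect octave below concert.
D#4 → D#3
C3 → C2
Ebb4 → Ebb3
C4 → C3
G4 → G3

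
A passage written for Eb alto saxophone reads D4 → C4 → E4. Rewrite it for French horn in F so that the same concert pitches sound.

C4 Bb3 D4

First find concert pitch: the Eb alto saxophone sounds a major sixth below written, so D4 C4 E4 sounds F3 Eb3 G3.
Then write for French horn in F: it sounds a perfect fifth below written, so the part must be a perfect fifth above concert.
F3 → C4
Eb3 → Bb3
G3 → D4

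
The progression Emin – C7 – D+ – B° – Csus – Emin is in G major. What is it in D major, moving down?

G major down to D major is a perfect fourth; each chord root moves by that interval while the quality stays the same.
Emin: root E down a perfect fourth → B, giving Bmin.
C7: root C down a perfect fourth → G, giving G7.
D+: root D down a perfect fourth → A, giving A+.
B°: root B down a perfect fourth → F#, giving F#°.
Csus: root C down a perfect fourth → G, giving Gsus.
Emin: root E down a perfect fourth → B, giving Bmin.

Bmin G7 A+ F#° Gsus Bmin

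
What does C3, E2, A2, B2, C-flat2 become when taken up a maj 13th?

C3 gives A4
E2 gives C#4
A2 gives F#4
B2 gives G#4
Cb2 gives Ab3

A4 C#4 F#4 G#4 Ab3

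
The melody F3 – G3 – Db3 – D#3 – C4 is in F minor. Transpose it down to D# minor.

F minor to D# minor down is a diminished third, so every note moves down by that interval.
F3 becomes D#3
G3 becomes E#3
Db3 becomes B2
D#3 becomes B##2
C4 becomes A#3

D#3 E#3 B2 B##2 A#3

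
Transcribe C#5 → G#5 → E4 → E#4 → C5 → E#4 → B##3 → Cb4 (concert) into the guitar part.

C#6 G#6 E5 E#5 C6 E#5 B##4 Cb5

Written C4 sounds as C3 on the guitar, so concert pitches are written a perfect octave up.
C#5 to C#6
G#5 to G#6
E4 to E5
E#4 to E#5
C5 to C6
E#4 to E#5
B##3 to B##4
Cb4 to Cb5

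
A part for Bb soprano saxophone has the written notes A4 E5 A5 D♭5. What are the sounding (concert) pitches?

G4 D5 G5 Cb5

The Bb soprano saxophone sounds a major second below written, so transpose each written note down a major second.
A4 → G4
E5 → D5
A5 → G5
Db5 → Cb5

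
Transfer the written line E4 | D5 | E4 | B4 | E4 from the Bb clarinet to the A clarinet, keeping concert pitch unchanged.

F4 Eb5 F4 C5 F4

First find concert pitch: the Bb clarinet sounds a major second below written, so E4 D5 E4 B4 E4 sounds D4 C5 D4 A4 D4.
Then write for A clarinet: it sounds a minor third below written, so the part must be a minor third above concert.
D4 → F4
C5 → Eb5
D4 → F4
A4 → C5
D4 → F4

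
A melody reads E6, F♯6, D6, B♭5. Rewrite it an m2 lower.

D#6 E#6 C#6 A5

A minor second down from E6 gives D#6.
F#6 down a minor second is E#6.
D6: a second down reaches C, and 1 semitone makes it C#6.
Bb5 down a minor second is A5.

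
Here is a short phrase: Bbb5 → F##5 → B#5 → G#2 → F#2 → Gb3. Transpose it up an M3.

Db6 A##5 D##6 B#2 A#2 Bb3

Bbb5 -> Db6
F##5 -> A##5
B#5 -> D##6
G#2 -> B#2
F#2 -> A#2
Gb3 -> Bb3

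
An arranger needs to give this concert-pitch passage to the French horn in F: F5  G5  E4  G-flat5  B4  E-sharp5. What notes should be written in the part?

C6 D6 B4 Db6 F#5 B#5

Written C4 sounds as F3 on the French horn in F, so concert pitches are written a perfect fifth up.
F5 → C6
G5 → D6
E4 → B4
Gb5 → Db6
B4 → F#5
E#5 → B#5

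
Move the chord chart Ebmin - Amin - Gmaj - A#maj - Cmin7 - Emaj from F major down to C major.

Bbmin Emin Dmaj E#maj Gmin7 Bmaj

F major down to C major is a perfect fourth; each chord root moves by that interval while the quality stays the same.
Ebmin: root Eb down a perfect fourth → Bb, giving Bbmin.
Amin: root A down a perfect fourth → E, giving Emin.
Gmaj: root G down a perfect fourth → D, giving Dmaj.
A#maj: root A# down a perfect fourth → E#, giving E#maj.
Cmin7: root C down a perfect fourth → G, giving Gmin7.
Emaj: root E down a perfect fourth → B, giving Bmaj.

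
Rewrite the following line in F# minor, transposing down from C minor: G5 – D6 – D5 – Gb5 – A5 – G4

C#5 G#5 G#4 C5 D#5 C#4

C minor to F# minor down is a diminished fifth, so every note moves down by that interval.
G5 -> C#5
D6 -> G#5
D5 -> G#4
Gb5 -> C5
A5 -> D#5
G4 -> C#4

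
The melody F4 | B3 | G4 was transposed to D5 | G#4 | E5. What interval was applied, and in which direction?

Take the first pair: F4 → D5. F to D spans 6 letter names, so the interval is some kind of sixth.
F4 to D5 is 9 semitones, which makes it a major sixth; the second version is higher, so the direction is up.
Checking another pair — G4 → E5 — gives the same interval.

up a major sixth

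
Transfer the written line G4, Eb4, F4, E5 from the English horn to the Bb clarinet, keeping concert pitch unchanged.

First find concert pitch: the English horn sounds a perfect fifth below written, so G4 Eb4 F4 E5 sounds C4 Ab3 Bb3 A4.
Then write for Bb clarinet: it sounds a major second below written, so the part must be a major second above concert.
C4 → D4
Ab3 → Bb3
Bb3 → C4
A4 → B4

D4 Bb3 C4 B4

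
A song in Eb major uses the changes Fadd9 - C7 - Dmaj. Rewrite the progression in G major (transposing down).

Aadd9 E7 F#maj

Eb major down to G major is a minor sixth; each chord root moves by that interval while the quality stays the same.
Fadd9: root F down a minor sixth → A, giving Aadd9.
C7: root C down a minor sixth → E, giving E7.
Dmaj: root D down a minor sixth → F#, giving F#maj.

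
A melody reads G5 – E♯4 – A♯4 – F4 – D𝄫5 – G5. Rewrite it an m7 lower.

A4 F##3 B#3 G3 Ebb4 A4

A minor seventh down from G5 gives A4.
A minor seventh down from E#4 gives F##3.
A#4 down a minor seventh is B#3.
F4 down a minor seventh is G3.
Dbb5 down a minor seventh is Ebb4.
G5: a seventh down reaches A, and 10 semitones makes it A4.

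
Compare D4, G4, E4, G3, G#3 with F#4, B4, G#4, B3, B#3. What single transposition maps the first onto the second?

Take the first pair: D4 → F#4. D to F spans 3 letter names, so the interval is some kind of third.
D4 to F#4 is 4 semitones, which makes it a major third; the second version is higher, so the direction is up.
Checking another pair — G#3 → B#3 — gives the same interval.

up a major third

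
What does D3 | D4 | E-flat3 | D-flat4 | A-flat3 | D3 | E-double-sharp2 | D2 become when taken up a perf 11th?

A perfect eleventh up from D3 gives G4.
D4: an eleventh up reaches G, and 17 semitones makes it G5.
A perfect eleventh up from Eb3 gives Ab4.
Db4: an eleventh up reaches G, and 17 semitones makes it Gb5.
Ab3 up a perfect eleventh is Db5.
D3 up a perfect eleventh is G4.
E##2 up a perfect eleventh is A##3.
D2: an eleventh up reaches G, and 17 semitones makes it G3.

G4 G5 Ab4 Gb5 Db5 G4 A##3 G3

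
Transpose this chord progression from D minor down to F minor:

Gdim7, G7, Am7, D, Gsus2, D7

D minor down to F minor is a major sixth; each chord root moves by that interval while the quality stays the same.
Gdim7: root G down a major sixth → Bb, giving Bbdim7.
G7: root G down a major sixth → Bb, giving Bb7.
Am7: root A down a major sixth → C, giving Cm7.
D: root D down a major sixth → F, giving F.
Gsus2: root G down a major sixth → Bb, giving Bbsus2.
D7: root D down a major sixth → F, giving F7.

Bbdim7 Bb7 Cm7 F Bbsus2 F7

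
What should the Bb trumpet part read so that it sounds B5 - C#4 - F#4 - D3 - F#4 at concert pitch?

C#6 D#4 G#4 E3 G#4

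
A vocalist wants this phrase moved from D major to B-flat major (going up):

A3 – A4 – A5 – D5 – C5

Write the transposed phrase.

F4 F5 F6 Bb5 Ab5

From D up to B-flat is a minor sixth; apply that to each pitch.
A3 becomes F4
A4 becomes F5
A5 becomes F6
D5 becomes Bb5
C5 becomes Ab5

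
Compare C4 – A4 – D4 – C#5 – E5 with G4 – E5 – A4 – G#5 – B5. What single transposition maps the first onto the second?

up a perfect fifth

Take the first pair: C4 → G4. C to G spans 5 letter names, so the interval is some kind of fifth.
C4 to G4 is 7 semitones, which makes it a perfect fifth; the second version is higher, so the direction is up.
Checking another pair — E5 → B5 — gives the same interval.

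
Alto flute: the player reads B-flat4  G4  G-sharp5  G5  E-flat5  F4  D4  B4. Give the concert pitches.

F4 D4 D#5 D5 Bb4 C4 A3 F#4

Written C4 on the alto flute sounds as G3, a perfect fourth lower; apply that shift to every note.
Bb4 to F4
G4 to D4
G#5 to D#5
G5 to D5
Eb5 to Bb4
F4 to C4
D4 to A3
B4 to F#4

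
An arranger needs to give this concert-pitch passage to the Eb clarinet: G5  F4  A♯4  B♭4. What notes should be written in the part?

E5 D4 F##4 G4

Written C4 sounds as Eb4 on the Eb clarinet, so concert pitches are written a minor third down.
G5 -> E5
F4 -> D4
A#4 -> F##4
Bb4 -> G4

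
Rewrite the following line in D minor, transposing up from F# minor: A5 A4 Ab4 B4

F6 F5 Fb5 G5

From F# up to D is a minor sixth; apply that to each pitch.
A5 gives F6
A4 gives F5
Ab4 gives Fb5
B4 gives G5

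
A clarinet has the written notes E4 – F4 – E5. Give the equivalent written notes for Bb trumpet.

D#4 E4 D#5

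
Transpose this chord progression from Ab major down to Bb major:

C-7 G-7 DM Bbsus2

Ab major down to Bb major is a minor seventh; each chord root moves by that interval while the quality stays the same.
C-7: root C down a minor seventh → D, giving D-7.
G-7: root G down a minor seventh → A, giving A-7.
DM: root D down a minor seventh → E, giving EM.
Bbsus2: root Bb down a minor seventh → C, giving Csus2.

D-7 A-7 EM Csus2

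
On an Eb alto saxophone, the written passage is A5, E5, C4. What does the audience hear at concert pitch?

The Eb alto saxophone sounds a major sixth below written, so transpose each written note down a major sixth.
A5 -> C5
E5 -> G4
C4 -> Eb3

C5 G4 Eb3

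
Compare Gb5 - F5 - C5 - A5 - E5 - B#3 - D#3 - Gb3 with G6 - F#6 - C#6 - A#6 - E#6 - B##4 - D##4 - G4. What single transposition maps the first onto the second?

up an augmented octave

Take the first pair: Gb5 → G6. G to G spans 8 letter names, so the interval is some kind of octave.
Gb5 to G6 is 13 semitones, which makes it an augmented octave; the second version is higher, so the direction is up.
Checking another pair — Gb3 → G4 — gives the same interval.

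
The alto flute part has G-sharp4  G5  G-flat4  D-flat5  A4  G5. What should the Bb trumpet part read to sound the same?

E#4 E5 Eb4 Bb4 F#4 E5

First find concert pitch: the alto flute sounds a perfect fourth below written, so G-sharp4 G5 G-flat4 D-flat5 A4 G5 sounds D#4 D5 Db4 Ab4 E4 D5.
Then write for Bb trumpet: it sounds a major second below written, so the part must be a major second above concert.
D#4 → E#4
D5 → E5
Db4 → Eb4
Ab4 → Bb4
E4 → F#4
D5 → E5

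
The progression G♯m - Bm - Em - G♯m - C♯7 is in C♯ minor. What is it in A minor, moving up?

C♯ minor up to A minor is a minor sixth; each chord root moves by that interval while the quality stays the same.
G♯m: root G♯ up a minor sixth → E, giving Em.
Bm: root B up a minor sixth → G, giving Gm.
Em: root E up a minor sixth → C, giving Cm.
G♯m: root G♯ up a minor sixth → E, giving Em.
C♯7: root C♯ up a minor sixth → A, giving A7.

Em Gm Cm Em A7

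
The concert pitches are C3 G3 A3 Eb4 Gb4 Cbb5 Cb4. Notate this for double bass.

C4 G4 A4 Eb5 Gb5 Cbb6 Cb5

The double bass sounds a perfect octave below written, so the written part must be a perfect octave above concert — transpose each note up.
C3 gives C4
G3 gives G4
A3 gives A4
Eb4 gives Eb5
Gb4 gives Gb5
Cbb5 gives Cbb6
Cb4 gives Cb5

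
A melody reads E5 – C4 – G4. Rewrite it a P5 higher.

E5 -> B5
C4 -> G4
G4 -> D5

B5 G4 D5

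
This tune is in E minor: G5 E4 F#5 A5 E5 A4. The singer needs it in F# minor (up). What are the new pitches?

From E up to F# is a major second; apply that to each pitch.
G5 becomes A5
E4 becomes F#4
F#5 becomes G#5
A5 becomes B5
E5 becomes F#5
A4 becomes B4

A5 F#4 G#5 B5 F#5 B4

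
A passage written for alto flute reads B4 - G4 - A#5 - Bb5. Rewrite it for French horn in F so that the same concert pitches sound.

C#5 A4 B#5 C6

First find concert pitch: the alto flute sounds a perfect fourth below written, so B4 G4 A#5 Bb5 sounds F#4 D4 E#5 F5.
Then write for French horn in F: it sounds a perfect fifth below written, so the part must be a perfect fifth above concert.
F#4 → C#5
D4 → A4
E#5 → B#5
F5 → C6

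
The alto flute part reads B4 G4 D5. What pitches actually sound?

F#4 D4 A4

Written C4 on the alto flute sounds as G3, a perfect fourth lower; apply that shift to every note.
B4 -> F#4
G4 -> D4
D5 -> A4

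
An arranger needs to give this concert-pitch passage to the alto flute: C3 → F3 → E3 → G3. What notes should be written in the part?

F3 Bb3 A3 C4

Written C4 sounds as G3 on the alto flute, so concert pitches are written a perfect fourth up.
C3 -> F3
F3 -> Bb3
E3 -> A3
G3 -> C4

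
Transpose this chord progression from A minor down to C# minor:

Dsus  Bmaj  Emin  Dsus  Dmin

F#sus D#maj G#min F#sus F#min

A minor down to C# minor is a minor sixth; each chord root moves by that interval while the quality stays the same.
Dsus: root D down a minor sixth → F#, giving F#sus.
Bmaj: root B down a minor sixth → D#, giving D#maj.
Emin: root E down a minor sixth → G#, giving G#min.
Dsus: root D down a minor sixth → F#, giving F#sus.
Dmin: root D down a minor sixth → F#, giving F#min.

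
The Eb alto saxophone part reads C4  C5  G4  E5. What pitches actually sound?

Written C4 on the Eb alto saxophone sounds as Eb3, a major sixth lower; apply that shift to every note.
C4 → Eb3
C5 → Eb4
G4 → Bb3
E5 → G4

Eb3 Eb4 Bb3 G4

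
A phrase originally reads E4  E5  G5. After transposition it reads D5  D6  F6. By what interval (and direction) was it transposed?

Take the first pair: E4 → D5. E to D spans 7 letter names, so the interval is some kind of seventh.
E4 to D5 is 10 semitones, which makes it a minor seventh; the second version is higher, so the direction is up.
Checking another pair — G5 → F6 — gives the same interval.

up a minor seventh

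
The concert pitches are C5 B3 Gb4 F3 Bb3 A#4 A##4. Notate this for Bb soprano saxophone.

D5 C#4 Ab4 G3 C4 B#4 B##4

The Bb soprano saxophone sounds a major second below written, so the written part must be a major second above concert — transpose each note up.
C5 -> D5
B3 -> C#4
Gb4 -> Ab4
F3 -> G3
Bb3 -> C4
A#4 -> B#4
A##4 -> B##4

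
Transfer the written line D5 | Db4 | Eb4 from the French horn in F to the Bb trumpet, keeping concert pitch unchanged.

First find concert pitch: the French horn in F sounds a perfect fifth below written, so D5 Db4 Eb4 sounds G4 Gb3 Ab3.
Then write for Bb trumpet: it sounds a major second below written, so the part must be a major second above concert.
G4 → A4
Gb3 → Ab3
Ab3 → Bb3

A4 Ab3 Bb3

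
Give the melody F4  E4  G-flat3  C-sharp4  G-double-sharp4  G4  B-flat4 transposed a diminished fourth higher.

Bbb4 Ab4 Cbb4 F4 C#5 Cb5 Ebb5

F4: a fourth up reaches B, and 4 semitones makes it Bbb4.
A diminished fourth up from E4 gives Ab4.
A diminished fourth up from Gb3 gives Cbb4.
C#4 up a diminished fourth is F4.
G##4: a fourth up reaches C, and 4 semitones makes it C#5.
G4 up a diminished fourth is Cb5.
A diminished fourth up from Bb4 gives Ebb5.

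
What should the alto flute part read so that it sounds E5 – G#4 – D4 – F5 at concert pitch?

The alto flute sounds a perfect fourth below written, so the written part must be a perfect fourth above concert — transpose each note up.
E5 -> A5
G#4 -> C#5
D4 -> G4
F5 -> Bb5

A5 C#5 G4 Bb5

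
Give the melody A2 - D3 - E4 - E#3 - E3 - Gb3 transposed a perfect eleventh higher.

A2: an eleventh up reaches D, and 17 semitones makes it D4.
A perfect eleventh up from D3 gives G4.
E4 up a perfect eleventh is A5.
E#3: an eleventh up reaches A, and 17 semitones makes it A#4.
E3 up a perfect eleventh is A4.
Gb3 up a perfect eleventh is Cb5.

D4 G4 A5 A#4 A4 Cb5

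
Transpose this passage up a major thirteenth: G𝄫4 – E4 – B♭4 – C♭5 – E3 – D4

Gbb4 gives Ebb6
E4 gives C#6
Bb4 gives G6
Cb5 gives Ab6
E3 gives C#5
D4 gives B5

Ebb6 C#6 G6 Ab6 C#5 B5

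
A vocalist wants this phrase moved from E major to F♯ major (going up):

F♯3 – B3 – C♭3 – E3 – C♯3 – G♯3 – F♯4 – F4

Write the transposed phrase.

From E up to F♯ is a major second; apply that to each pitch.
F#3 → G#3
B3 → C#4
Cb3 → Db3
E3 → F#3
C#3 → D#3
G#3 → A#3
F#4 → G#4
F4 → G4

G#3 C#4 Db3 F#3 D#3 A#3 G#4 G4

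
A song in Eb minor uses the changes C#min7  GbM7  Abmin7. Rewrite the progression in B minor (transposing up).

Eb minor up to B minor is an augmented fifth; each chord root moves by that interval while the quality stays the same.
C#min7: root C# up an augmented fifth → G##, giving G##min7.
GbM7: root Gb up an augmented fifth → D, giving DM7.
Abmin7: root Ab up an augmented fifth → E, giving Emin7.

G##min7 DM7 Emin7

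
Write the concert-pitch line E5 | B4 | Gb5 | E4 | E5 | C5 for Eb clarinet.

Written C4 sounds as Eb4 on the Eb clarinet, so concert pitches are written a minor third down.
E5 → C#5
B4 → G#4
Gb5 → Eb5
E4 → C#4
E5 → C#5
C5 → A4

C#5 G#4 Eb5 C#4 C#5 A4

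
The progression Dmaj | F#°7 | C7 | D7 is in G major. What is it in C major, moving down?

G major down to C major is a perfect fifth; each chord root moves by that interval while the quality stays the same.
Dmaj: root D down a perfect fifth → G, giving Gmaj.
F#°7: root F# down a perfect fifth → B, giving B°7.
C7: root C down a perfect fifth → F, giving F7.
D7: root D down a perfect fifth → G, giving G7.

Gmaj B°7 F7 G7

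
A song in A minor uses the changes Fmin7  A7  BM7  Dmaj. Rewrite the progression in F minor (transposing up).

Dbmin7 F7 GM7 Bbmaj

A minor up to F minor is a minor sixth; each chord root moves by that interval while the quality stays the same.
Fmin7: root F up a minor sixth → Db, giving Dbmin7.
A7: root A up a minor sixth → F, giving F7.
BM7: root B up a minor sixth → G, giving GM7.
Dmaj: root D up a minor sixth → Bb, giving Bbmaj.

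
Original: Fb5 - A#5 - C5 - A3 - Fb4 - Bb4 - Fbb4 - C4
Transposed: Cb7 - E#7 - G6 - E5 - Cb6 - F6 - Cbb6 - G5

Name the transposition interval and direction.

Take the first pair: Fb5 → Cb7. F to C spans 12 letter names, so the interval is some kind of twelfth.
Fb5 to Cb7 is 19 semitones, which makes it a perfect twelfth; the second version is higher, so the direction is up.
Checking another pair — C4 → G5 — gives the same interval.

up a perfect twelfth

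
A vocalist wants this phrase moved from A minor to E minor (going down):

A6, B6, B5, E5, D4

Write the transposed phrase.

E6 F#6 F#5 B4 A3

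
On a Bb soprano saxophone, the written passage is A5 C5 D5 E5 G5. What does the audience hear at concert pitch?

G5 Bb4 C5 D5 F5

The Bb soprano saxophone sounds a major second below written, so transpose each written note down a major second.
A5 gives G5
C5 gives Bb4
D5 gives C5
E5 gives D5
G5 gives F5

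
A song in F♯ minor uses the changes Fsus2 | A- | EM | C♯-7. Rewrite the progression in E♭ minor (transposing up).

Ebbsus2 Gb- DbM Bb-7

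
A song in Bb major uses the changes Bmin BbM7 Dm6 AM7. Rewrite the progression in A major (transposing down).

Bb major down to A major is a minor second; each chord root moves by that interval while the quality stays the same.
Bmin: root B down a minor second → A#, giving A#min.
BbM7: root Bb down a minor second → A, giving AM7.
Dm6: root D down a minor second → C#, giving C#m6.
AM7: root A down a minor second → G#, giving G#M7.

A#min AM7 C#m6 G#M7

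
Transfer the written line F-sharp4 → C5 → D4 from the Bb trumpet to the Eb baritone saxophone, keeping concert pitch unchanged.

C#6 G6 A5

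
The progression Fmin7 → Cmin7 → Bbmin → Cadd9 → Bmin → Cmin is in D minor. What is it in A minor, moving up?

Cmin7 Gmin7 Fmin Gadd9 F#min Gmin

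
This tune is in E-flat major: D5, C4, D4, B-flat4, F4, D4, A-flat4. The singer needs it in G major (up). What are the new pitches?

E-flat major to G major up is a major third, so every note moves up by that interval.
D5 gives F#5
C4 gives E4
D4 gives F#4
Bb4 gives D5
F4 gives A4
D4 gives F#4
Ab4 gives C5

F#5 E4 F#4 D5 A4 F#4 C5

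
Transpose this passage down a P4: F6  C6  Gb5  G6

C6 G5 Db5 D6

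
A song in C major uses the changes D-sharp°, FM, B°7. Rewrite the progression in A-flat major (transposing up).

C major up to A-flat major is a minor sixth; each chord root moves by that interval while the quality stays the same.
D-sharp°: root D-sharp up a minor sixth → B, giving B°.
FM: root F up a minor sixth → Db, giving DbM.
B°7: root B up a minor sixth → G, giving G°7.

B° DbM G°7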